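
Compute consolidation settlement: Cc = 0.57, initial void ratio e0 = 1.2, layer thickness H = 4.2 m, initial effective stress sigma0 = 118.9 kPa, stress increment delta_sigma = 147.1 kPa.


Using Sc = Cc * H / (1 + e0) * log10((sigma0 + delta_sigma) / sigma0)
Stress ratio = (118.9 + 147.1) / 118.9 = 2.23717
log10(2.23717) = 0.3497
Cc * H / (1 + e0) = 0.57 * 4.2 / (1 + 1.2) = 1.08818
Sc = 1.08818 * 0.3497
Sc = 0.3805 m


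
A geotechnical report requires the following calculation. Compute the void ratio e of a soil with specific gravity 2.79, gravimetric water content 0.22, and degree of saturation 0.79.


Using the relation e = Gs * w / S
e = 2.79 * 0.22 / 0.79
e = 0.777


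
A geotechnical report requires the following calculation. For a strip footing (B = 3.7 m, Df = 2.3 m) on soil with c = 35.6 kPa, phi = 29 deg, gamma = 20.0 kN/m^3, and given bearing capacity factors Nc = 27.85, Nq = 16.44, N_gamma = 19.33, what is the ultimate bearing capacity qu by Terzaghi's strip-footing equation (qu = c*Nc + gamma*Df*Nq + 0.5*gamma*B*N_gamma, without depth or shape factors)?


Compute qu = c*Nc + gamma*Df*Nq + 0.5*gamma*B*N_gamma
Term 1: 35.6 * 27.85 = 991.46
Term 2: 20.0 * 2.3 * 16.44 = 756.24
Term 3: 0.5 * 20.0 * 3.7 * 19.33 = 715.21
qu = 991.46 + 756.24 + 715.21
qu = 2462.91 kPa


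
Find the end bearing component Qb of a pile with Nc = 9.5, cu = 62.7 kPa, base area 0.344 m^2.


Using Qb = Nc * cu * Ab
Qb = 9.5 * 62.7 * 0.344
Qb = 204.9 kN


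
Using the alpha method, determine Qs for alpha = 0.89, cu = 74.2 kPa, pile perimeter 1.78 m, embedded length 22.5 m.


Using Qs = alpha * cu * perimeter * L
Qs = 0.89 * 74.2 * 1.78 * 22.5
Qs = 2644.82 kN


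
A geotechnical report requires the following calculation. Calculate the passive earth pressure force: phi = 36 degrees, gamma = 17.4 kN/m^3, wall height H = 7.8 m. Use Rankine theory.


Compute passive earth pressure coefficient:
Kp = tan^2(45 + phi/2) = tan^2(63.0) = 3.85184
Compute passive force:
Pp = 0.5 * Kp * gamma * H^2
Pp = 0.5 * 3.85184 * 17.4 * 7.8^2
Pp = 2038.81 kN/m


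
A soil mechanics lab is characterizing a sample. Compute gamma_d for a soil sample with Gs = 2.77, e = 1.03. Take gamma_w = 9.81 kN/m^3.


Using gamma_d = Gs * gamma_w / (1 + e)
gamma_d = 2.77 * 9.81 / (1 + 1.03)
gamma_d = 2.77 * 9.81 / 2.03
gamma_d = 13.386 kN/m^3


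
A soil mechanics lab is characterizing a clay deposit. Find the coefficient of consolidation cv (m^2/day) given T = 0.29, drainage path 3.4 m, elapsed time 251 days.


Using cv = T * H_dr^2 / t
H_dr^2 = 3.4^2 = 11.56
cv = 0.29 * 11.56 / 251
cv = 0.01336 m^2/day


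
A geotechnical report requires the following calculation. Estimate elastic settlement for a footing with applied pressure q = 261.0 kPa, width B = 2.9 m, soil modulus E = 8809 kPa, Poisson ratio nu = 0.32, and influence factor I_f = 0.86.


Using Se = q * B * (1 - nu^2) * I_f / E
1 - nu^2 = 1 - 0.32^2 = 0.8976
Se = 261.0 * 2.9 * 0.8976 * 0.86 / 8809
Se = 0.066327 m
Convert to mm: Se = 0.066327 * 1000 = 66.327 mm


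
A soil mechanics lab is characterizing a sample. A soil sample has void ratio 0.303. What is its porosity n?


Result: 0.2325

Derivation:
Using the relation n = e / (1 + e)
n = 0.303 / (1 + 0.303)
n = 0.303 / 1.303
n = 0.2325


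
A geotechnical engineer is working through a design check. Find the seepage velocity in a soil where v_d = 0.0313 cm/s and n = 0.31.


Using v_s = v_d / n
v_s = 0.0313 / 0.31
v_s = 0.10097 cm/s


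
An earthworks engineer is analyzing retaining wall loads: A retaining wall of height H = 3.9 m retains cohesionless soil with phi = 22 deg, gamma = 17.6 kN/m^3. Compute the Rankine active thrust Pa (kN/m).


Compute active earth pressure coefficient:
Ka = tan^2(45 - phi/2) = tan^2(34.0) = 0.454962
Compute active force:
Pa = 0.5 * Ka * gamma * H^2
Pa = 0.5 * 0.454962 * 17.6 * 3.9^2
Pa = 60.9 kN/m


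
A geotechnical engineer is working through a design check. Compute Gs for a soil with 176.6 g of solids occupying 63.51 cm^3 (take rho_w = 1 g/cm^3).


Using Gs = m_s / (V_s * rho_w)
Since rho_w = 1 g/cm^3:
Gs = 176.6 / 63.51
Gs = 2.781


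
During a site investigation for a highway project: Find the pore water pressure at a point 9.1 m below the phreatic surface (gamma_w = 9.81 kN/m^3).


Result: 89.27 kPa

Derivation:
Using u = gamma_w * h_w
u = 9.81 * 9.1
u = 89.27 kPa


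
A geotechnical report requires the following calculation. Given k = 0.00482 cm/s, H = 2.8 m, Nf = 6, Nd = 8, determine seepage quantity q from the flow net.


Convert k to m/s for unit consistency with H:
k = 0.00482 cm/s = 0.00482 / 100 m/s = 4.82e-05 m/s
Using q = k * H * Nf / Nd
Nf / Nd = 6 / 8 = 0.75
q = 4.82e-05 * 2.8 * 0.75
q = 0.0001012 m^3/s per m


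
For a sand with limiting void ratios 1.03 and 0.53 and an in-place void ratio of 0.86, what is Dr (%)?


Using Dr = (e_max - e) / (e_max - e_min) * 100
e_max - e = 1.03 - 0.86 = 0.17
e_max - e_min = 1.03 - 0.53 = 0.5
Dr = 0.17 / 0.5 * 100
Dr = 34.0 %


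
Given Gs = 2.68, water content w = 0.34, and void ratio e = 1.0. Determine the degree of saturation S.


Using S = Gs * w / e
S = 2.68 * 0.34 / 1.0
S = 0.9112


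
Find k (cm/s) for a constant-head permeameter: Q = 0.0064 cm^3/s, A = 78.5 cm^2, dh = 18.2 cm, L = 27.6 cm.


Compute hydraulic gradient:
i = dh / L = 18.2 / 27.6 = 0.65942
Then apply Darcy's law:
k = Q / (A * i)
k = 0.0064 / (78.5 * 0.65942)
k = 0.0064 / 51.7645
k = 0.000124 cm/s


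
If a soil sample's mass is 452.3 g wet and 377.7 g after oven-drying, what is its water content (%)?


Result: 19.75 %

Derivation:
Using w = (m_wet - m_dry) / m_dry * 100
m_wet - m_dry = 452.3 - 377.7 = 74.6 g
w = 74.6 / 377.7 * 100
w = 19.75 %


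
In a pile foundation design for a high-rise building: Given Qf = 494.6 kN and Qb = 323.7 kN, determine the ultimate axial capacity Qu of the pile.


Using Qu = Qf + Qb
Qu = 494.6 + 323.7
Qu = 818.3 kN


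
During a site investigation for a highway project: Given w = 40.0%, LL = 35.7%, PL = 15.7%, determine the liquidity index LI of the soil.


Result: 1.215

Derivation:
First compute the plasticity index:
PI = LL - PL = 35.7 - 15.7 = 20.0
Then compute the liquidity index:
LI = (w - PL) / PI
LI = (40.0 - 15.7) / 20.0
LI = 1.215


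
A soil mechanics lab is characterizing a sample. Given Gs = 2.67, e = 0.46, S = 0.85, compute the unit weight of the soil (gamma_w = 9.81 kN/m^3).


Using gamma = gamma_w * (Gs + S*e) / (1 + e)
Numerator: Gs + S*e = 2.67 + 0.85*0.46 = 3.061
Denominator: 1 + e = 1 + 0.46 = 1.46
gamma = 9.81 * 3.061 / 1.46
gamma = 20.567 kN/m^3


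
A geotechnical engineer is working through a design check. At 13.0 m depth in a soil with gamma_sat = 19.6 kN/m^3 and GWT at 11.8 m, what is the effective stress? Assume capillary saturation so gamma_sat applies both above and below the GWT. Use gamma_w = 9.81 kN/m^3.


Total stress = gamma_sat * depth
sigma = 19.6 * 13.0 = 254.8 kPa
Pore water pressure u = gamma_w * (depth - d_wt)
u = 9.81 * (13.0 - 11.8) = 11.772 kPa
Effective stress = sigma - u
sigma' = 254.8 - 11.772 = 243.03 kPa


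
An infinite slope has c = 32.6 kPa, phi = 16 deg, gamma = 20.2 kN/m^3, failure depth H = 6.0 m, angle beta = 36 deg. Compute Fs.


Result: 0.96

Derivation:
Using Fs = c / (gamma*H*sin(beta)*cos(beta)) + tan(phi)/tan(beta)
Cohesion contribution = 32.6 / (20.2*6.0*sin(36)*cos(36))
Cohesion contribution = 0.565638
Friction contribution = tan(16)/tan(36) = 0.394671
Fs = 0.565638 + 0.394671
Fs = 0.96


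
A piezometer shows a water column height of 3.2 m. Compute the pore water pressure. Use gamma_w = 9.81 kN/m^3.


Result: 31.39 kPa

Derivation:
Using u = gamma_w * h_w
u = 9.81 * 3.2
u = 31.39 kPa


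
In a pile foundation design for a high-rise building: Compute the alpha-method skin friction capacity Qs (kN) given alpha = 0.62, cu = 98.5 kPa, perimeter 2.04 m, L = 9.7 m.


Using Qs = alpha * cu * perimeter * L
Qs = 0.62 * 98.5 * 2.04 * 9.7
Qs = 1208.45 kN


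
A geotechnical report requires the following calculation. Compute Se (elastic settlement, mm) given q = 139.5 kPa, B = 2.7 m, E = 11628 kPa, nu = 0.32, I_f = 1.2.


Using Se = q * B * (1 - nu^2) * I_f / E
1 - nu^2 = 1 - 0.32^2 = 0.8976
Se = 139.5 * 2.7 * 0.8976 * 1.2 / 11628
Se = 0.034890 m
Convert to mm: Se = 0.034890 * 1000 = 34.89 mm


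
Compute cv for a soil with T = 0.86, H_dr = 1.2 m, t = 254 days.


Result: 0.00488 m^2/day

Derivation:
Using cv = T * H_dr^2 / t
H_dr^2 = 1.2^2 = 1.44
cv = 0.86 * 1.44 / 254
cv = 0.00488 m^2/day


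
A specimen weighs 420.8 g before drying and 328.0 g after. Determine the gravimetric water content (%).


Using w = (m_wet - m_dry) / m_dry * 100
m_wet - m_dry = 420.8 - 328.0 = 92.8 g
w = 92.8 / 328.0 * 100
w = 28.29 %


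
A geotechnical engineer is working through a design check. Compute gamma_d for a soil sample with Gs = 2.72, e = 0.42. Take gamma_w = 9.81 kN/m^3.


Using gamma_d = Gs * gamma_w / (1 + e)
gamma_d = 2.72 * 9.81 / (1 + 0.42)
gamma_d = 2.72 * 9.81 / 1.42
gamma_d = 18.791 kN/m^3


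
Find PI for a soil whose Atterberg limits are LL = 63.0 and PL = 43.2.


Using PI = LL - PL
PI = 63.0 - 43.2
PI = 19.8


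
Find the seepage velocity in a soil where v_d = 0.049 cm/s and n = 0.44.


Using v_s = v_d / n
v_s = 0.049 / 0.44
v_s = 0.11136 cm/s


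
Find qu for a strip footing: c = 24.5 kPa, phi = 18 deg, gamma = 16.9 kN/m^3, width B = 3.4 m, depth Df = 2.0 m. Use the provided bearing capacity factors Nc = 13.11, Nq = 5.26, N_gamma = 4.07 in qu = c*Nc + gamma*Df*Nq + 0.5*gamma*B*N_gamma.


Compute qu = c*Nc + gamma*Df*Nq + 0.5*gamma*B*N_gamma
Term 1: 24.5 * 13.11 = 321.195
Term 2: 16.9 * 2.0 * 5.26 = 177.788
Term 3: 0.5 * 16.9 * 3.4 * 4.07 = 116.9311
qu = 321.195 + 177.788 + 116.9311
qu = 615.91 kPa


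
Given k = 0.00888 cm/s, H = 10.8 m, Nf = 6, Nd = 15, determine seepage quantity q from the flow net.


Convert k to m/s for unit consistency with H:
k = 0.00888 cm/s = 0.00888 / 100 m/s = 8.88e-05 m/s
Using q = k * H * Nf / Nd
Nf / Nd = 6 / 15 = 0.4
q = 8.88e-05 * 10.8 * 0.4
q = 0.0003836 m^3/s per m


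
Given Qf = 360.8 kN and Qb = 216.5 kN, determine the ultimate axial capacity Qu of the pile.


Result: 577.3 kN

Derivation:
Using Qu = Qf + Qb
Qu = 360.8 + 216.5
Qu = 577.3 kN


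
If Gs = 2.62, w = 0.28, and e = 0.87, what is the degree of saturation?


Using S = Gs * w / e
S = 2.62 * 0.28 / 0.87
S = 0.8432


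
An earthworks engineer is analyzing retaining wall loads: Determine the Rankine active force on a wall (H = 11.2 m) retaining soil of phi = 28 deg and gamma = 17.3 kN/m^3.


Result: 391.74 kN/m

Derivation:
Compute active earth pressure coefficient:
Ka = tan^2(45 - phi/2) = tan^2(31.0) = 0.361033
Compute active force:
Pa = 0.5 * Ka * gamma * H^2
Pa = 0.5 * 0.361033 * 17.3 * 11.2^2
Pa = 391.74 kN/m


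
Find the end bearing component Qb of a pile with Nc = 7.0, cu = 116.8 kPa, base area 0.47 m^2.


Using Qb = Nc * cu * Ab
Qb = 7.0 * 116.8 * 0.47
Qb = 384.27 kN


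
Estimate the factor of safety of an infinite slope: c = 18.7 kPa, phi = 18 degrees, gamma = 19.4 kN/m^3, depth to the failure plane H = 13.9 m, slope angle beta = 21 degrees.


Using Fs = c / (gamma*H*sin(beta)*cos(beta)) + tan(phi)/tan(beta)
Cohesion contribution = 18.7 / (19.4*13.9*sin(21)*cos(21))
Cohesion contribution = 0.207274
Friction contribution = tan(18)/tan(21) = 0.846445
Fs = 0.207274 + 0.846445
Fs = 1.054


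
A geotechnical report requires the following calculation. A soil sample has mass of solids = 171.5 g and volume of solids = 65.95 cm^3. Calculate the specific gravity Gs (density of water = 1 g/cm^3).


Using Gs = m_s / (V_s * rho_w)
Since rho_w = 1 g/cm^3:
Gs = 171.5 / 65.95
Gs = 2.6


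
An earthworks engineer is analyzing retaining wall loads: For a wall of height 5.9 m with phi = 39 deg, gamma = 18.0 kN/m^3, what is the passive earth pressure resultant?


Compute passive earth pressure coefficient:
Kp = tan^2(45 + phi/2) = tan^2(64.5) = 4.395495
Compute passive force:
Pp = 0.5 * Kp * gamma * H^2
Pp = 0.5 * 4.395495 * 18.0 * 5.9^2
Pp = 1377.06 kN/m


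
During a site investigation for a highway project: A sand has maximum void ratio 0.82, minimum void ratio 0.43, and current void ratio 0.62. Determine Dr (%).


Using Dr = (e_max - e) / (e_max - e_min) * 100
e_max - e = 0.82 - 0.62 = 0.2
e_max - e_min = 0.82 - 0.43 = 0.39
Dr = 0.2 / 0.39 * 100
Dr = 51.28 %


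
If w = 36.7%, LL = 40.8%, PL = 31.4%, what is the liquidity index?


First compute the plasticity index:
PI = LL - PL = 40.8 - 31.4 = 9.4
Then compute the liquidity index:
LI = (w - PL) / PI
LI = (36.7 - 31.4) / 9.4
LI = 0.564


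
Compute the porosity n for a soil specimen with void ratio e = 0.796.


Result: 0.4432

Derivation:
Using the relation n = e / (1 + e)
n = 0.796 / (1 + 0.796)
n = 0.796 / 1.796
n = 0.4432


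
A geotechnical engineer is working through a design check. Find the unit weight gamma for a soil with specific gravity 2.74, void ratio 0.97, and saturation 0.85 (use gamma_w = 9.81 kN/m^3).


Result: 17.75 kN/m^3

Derivation:
Using gamma = gamma_w * (Gs + S*e) / (1 + e)
Numerator: Gs + S*e = 2.74 + 0.85*0.97 = 3.5645
Denominator: 1 + e = 1 + 0.97 = 1.97
gamma = 9.81 * 3.5645 / 1.97
gamma = 17.75 kN/m^3


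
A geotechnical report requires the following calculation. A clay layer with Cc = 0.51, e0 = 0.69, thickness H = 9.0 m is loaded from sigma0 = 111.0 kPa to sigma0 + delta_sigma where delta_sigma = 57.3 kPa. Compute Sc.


Using Sc = Cc * H / (1 + e0) * log10((sigma0 + delta_sigma) / sigma0)
Stress ratio = (111.0 + 57.3) / 111.0 = 1.51622
log10(1.51622) = 0.180761
Cc * H / (1 + e0) = 0.51 * 9.0 / (1 + 0.69) = 2.71598
Sc = 2.71598 * 0.180761
Sc = 0.4909 m


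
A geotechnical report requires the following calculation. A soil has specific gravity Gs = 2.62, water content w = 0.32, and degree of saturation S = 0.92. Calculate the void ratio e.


Using the relation e = Gs * w / S
e = 2.62 * 0.32 / 0.92
e = 0.9113


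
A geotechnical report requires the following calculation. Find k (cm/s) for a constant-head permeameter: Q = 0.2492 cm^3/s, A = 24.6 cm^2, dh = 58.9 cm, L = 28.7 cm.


Compute hydraulic gradient:
i = dh / L = 58.9 / 28.7 = 2.05226
Then apply Darcy's law:
k = Q / (A * i)
k = 0.2492 / (24.6 * 2.05226)
k = 0.2492 / 50.4857
k = 0.004936 cm/s


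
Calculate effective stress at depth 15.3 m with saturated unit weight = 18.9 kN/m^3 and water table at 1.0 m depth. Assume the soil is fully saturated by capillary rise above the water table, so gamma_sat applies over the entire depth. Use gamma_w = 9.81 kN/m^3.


Total stress = gamma_sat * depth
sigma = 18.9 * 15.3 = 289.17 kPa
Pore water pressure u = gamma_w * (depth - d_wt)
u = 9.81 * (15.3 - 1.0) = 140.283 kPa
Effective stress = sigma - u
sigma' = 289.17 - 140.283 = 148.89 kPa


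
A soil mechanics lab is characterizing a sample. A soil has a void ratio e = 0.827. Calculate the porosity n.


Using the relation n = e / (1 + e)
n = 0.827 / (1 + 0.827)
n = 0.827 / 1.827
n = 0.4527


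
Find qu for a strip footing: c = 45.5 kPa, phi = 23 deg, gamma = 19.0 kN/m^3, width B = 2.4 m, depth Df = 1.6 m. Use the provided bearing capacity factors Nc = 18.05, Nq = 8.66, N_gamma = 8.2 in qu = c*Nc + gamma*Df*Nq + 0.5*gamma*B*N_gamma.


Compute qu = c*Nc + gamma*Df*Nq + 0.5*gamma*B*N_gamma
Term 1: 45.5 * 18.05 = 821.275
Term 2: 19.0 * 1.6 * 8.66 = 263.264
Term 3: 0.5 * 19.0 * 2.4 * 8.2 = 186.96
qu = 821.275 + 263.264 + 186.96
qu = 1271.5 kPa


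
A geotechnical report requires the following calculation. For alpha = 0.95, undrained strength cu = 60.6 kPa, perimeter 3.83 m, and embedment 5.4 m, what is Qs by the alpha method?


Result: 1190.66 kN

Derivation:
Using Qs = alpha * cu * perimeter * L
Qs = 0.95 * 60.6 * 3.83 * 5.4
Qs = 1190.66 kN


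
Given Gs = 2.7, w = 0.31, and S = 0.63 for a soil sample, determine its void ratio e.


Using the relation e = Gs * w / S
e = 2.7 * 0.31 / 0.63
e = 1.3286


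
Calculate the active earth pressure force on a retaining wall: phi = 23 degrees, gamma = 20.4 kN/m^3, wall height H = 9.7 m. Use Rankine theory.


Compute active earth pressure coefficient:
Ka = tan^2(45 - phi/2) = tan^2(33.5) = 0.438092
Compute active force:
Pa = 0.5 * Ka * gamma * H^2
Pa = 0.5 * 0.438092 * 20.4 * 9.7^2
Pa = 420.45 kN/m


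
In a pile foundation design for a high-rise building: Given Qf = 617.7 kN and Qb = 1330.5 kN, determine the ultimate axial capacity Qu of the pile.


Using Qu = Qf + Qb
Qu = 617.7 + 1330.5
Qu = 1948.2 kN


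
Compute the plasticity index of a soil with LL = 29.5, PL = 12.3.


Result: 17.2

Derivation:
Using PI = LL - PL
PI = 29.5 - 12.3
PI = 17.2


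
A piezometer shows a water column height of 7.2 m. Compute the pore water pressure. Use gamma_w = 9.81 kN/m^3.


Using u = gamma_w * h_w
u = 9.81 * 7.2
u = 70.63 kPa


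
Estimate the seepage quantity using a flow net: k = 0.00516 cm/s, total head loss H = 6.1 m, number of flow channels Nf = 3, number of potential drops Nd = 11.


Convert k to m/s for unit consistency with H:
k = 0.00516 cm/s = 0.00516 / 100 m/s = 5.16e-05 m/s
Using q = k * H * Nf / Nd
Nf / Nd = 3 / 11 = 0.2727
q = 5.16e-05 * 6.1 * 0.2727
q = 8.584e-05 m^3/s per m


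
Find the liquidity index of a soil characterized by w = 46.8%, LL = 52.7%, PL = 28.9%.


Result: 0.752

Derivation:
First compute the plasticity index:
PI = LL - PL = 52.7 - 28.9 = 23.8
Then compute the liquidity index:
LI = (w - PL) / PI
LI = (46.8 - 28.9) / 23.8
LI = 0.752


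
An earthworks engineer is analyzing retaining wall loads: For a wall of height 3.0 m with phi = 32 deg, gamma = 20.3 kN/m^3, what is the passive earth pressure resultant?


Result: 297.31 kN/m

Derivation:
Compute passive earth pressure coefficient:
Kp = tan^2(45 + phi/2) = tan^2(61.0) = 3.254588
Compute passive force:
Pp = 0.5 * Kp * gamma * H^2
Pp = 0.5 * 3.254588 * 20.3 * 3.0^2
Pp = 297.31 kN/m


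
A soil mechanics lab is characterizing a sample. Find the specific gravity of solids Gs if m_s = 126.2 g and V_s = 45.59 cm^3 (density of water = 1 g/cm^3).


Result: 2.768

Derivation:
Using Gs = m_s / (V_s * rho_w)
Since rho_w = 1 g/cm^3:
Gs = 126.2 / 45.59
Gs = 2.768


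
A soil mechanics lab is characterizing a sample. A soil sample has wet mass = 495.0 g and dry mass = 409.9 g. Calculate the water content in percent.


Using w = (m_wet - m_dry) / m_dry * 100
m_wet - m_dry = 495.0 - 409.9 = 85.1 g
w = 85.1 / 409.9 * 100
w = 20.76 %


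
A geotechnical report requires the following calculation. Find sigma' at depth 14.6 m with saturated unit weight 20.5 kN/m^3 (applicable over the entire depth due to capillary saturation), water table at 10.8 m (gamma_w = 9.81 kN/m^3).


Result: 262.02 kPa

Derivation:
Total stress = gamma_sat * depth
sigma = 20.5 * 14.6 = 299.3 kPa
Pore water pressure u = gamma_w * (depth - d_wt)
u = 9.81 * (14.6 - 10.8) = 37.278 kPa
Effective stress = sigma - u
sigma' = 299.3 - 37.278 = 262.02 kPa


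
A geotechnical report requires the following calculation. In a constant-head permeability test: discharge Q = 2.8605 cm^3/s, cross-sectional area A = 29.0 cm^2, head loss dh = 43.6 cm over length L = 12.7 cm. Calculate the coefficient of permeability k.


Result: 0.028732 cm/s

Derivation:
Compute hydraulic gradient:
i = dh / L = 43.6 / 12.7 = 3.43307
Then apply Darcy's law:
k = Q / (A * i)
k = 2.8605 / (29.0 * 3.43307)
k = 2.8605 / 99.5591
k = 0.028732 cm/s


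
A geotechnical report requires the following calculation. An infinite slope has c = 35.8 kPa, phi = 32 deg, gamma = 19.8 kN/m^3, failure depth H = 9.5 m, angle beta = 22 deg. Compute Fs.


Using Fs = c / (gamma*H*sin(beta)*cos(beta)) + tan(phi)/tan(beta)
Cohesion contribution = 35.8 / (19.8*9.5*sin(22)*cos(22))
Cohesion contribution = 0.547965
Friction contribution = tan(32)/tan(22) = 1.54661
Fs = 0.547965 + 1.54661
Fs = 2.095


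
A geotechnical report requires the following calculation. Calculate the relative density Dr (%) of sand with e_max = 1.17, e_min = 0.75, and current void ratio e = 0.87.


Using Dr = (e_max - e) / (e_max - e_min) * 100
e_max - e = 1.17 - 0.87 = 0.3
e_max - e_min = 1.17 - 0.75 = 0.42
Dr = 0.3 / 0.42 * 100
Dr = 71.43 %


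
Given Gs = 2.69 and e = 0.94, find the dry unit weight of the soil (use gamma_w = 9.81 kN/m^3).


Result: 13.603 kN/m^3

Derivation:
Using gamma_d = Gs * gamma_w / (1 + e)
gamma_d = 2.69 * 9.81 / (1 + 0.94)
gamma_d = 2.69 * 9.81 / 1.94
gamma_d = 13.603 kN/m^3


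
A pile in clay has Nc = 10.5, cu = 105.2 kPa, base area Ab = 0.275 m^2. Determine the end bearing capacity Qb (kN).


Result: 303.77 kN

Derivation:
Using Qb = Nc * cu * Ab
Qb = 10.5 * 105.2 * 0.275
Qb = 303.77 kN


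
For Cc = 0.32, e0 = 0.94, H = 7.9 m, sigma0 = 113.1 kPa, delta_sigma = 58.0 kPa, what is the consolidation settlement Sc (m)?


Result: 0.2343 m

Derivation:
Using Sc = Cc * H / (1 + e0) * log10((sigma0 + delta_sigma) / sigma0)
Stress ratio = (113.1 + 58.0) / 113.1 = 1.51282
log10(1.51282) = 0.179787
Cc * H / (1 + e0) = 0.32 * 7.9 / (1 + 0.94) = 1.30309
Sc = 1.30309 * 0.179787
Sc = 0.2343 m


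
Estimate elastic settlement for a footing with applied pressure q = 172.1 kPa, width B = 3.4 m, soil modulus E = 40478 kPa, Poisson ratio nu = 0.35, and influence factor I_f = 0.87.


Using Se = q * B * (1 - nu^2) * I_f / E
1 - nu^2 = 1 - 0.35^2 = 0.8775
Se = 172.1 * 3.4 * 0.8775 * 0.87 / 40478
Se = 0.011036 m
Convert to mm: Se = 0.011036 * 1000 = 11.036 mm


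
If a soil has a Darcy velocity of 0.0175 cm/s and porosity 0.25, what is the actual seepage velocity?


Using v_s = v_d / n
v_s = 0.0175 / 0.25
v_s = 0.07 cm/s


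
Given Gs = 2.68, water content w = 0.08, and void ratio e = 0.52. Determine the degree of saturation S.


Using S = Gs * w / e
S = 2.68 * 0.08 / 0.52
S = 0.4123


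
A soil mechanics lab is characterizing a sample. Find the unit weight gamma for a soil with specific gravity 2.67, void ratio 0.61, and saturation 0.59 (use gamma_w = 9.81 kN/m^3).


Result: 18.462 kN/m^3

Derivation:
Using gamma = gamma_w * (Gs + S*e) / (1 + e)
Numerator: Gs + S*e = 2.67 + 0.59*0.61 = 3.0299
Denominator: 1 + e = 1 + 0.61 = 1.61
gamma = 9.81 * 3.0299 / 1.61
gamma = 18.462 kN/m^3


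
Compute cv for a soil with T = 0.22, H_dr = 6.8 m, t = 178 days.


Result: 0.05715 m^2/day

Derivation:
Using cv = T * H_dr^2 / t
H_dr^2 = 6.8^2 = 46.24
cv = 0.22 * 46.24 / 178
cv = 0.05715 m^2/day


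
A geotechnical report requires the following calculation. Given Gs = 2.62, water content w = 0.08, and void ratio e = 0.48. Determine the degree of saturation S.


Result: 0.4367

Derivation:
Using S = Gs * w / e
S = 2.62 * 0.08 / 0.48
S = 0.4367


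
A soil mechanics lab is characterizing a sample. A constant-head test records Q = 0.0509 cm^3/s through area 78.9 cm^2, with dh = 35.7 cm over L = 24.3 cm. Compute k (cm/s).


Compute hydraulic gradient:
i = dh / L = 35.7 / 24.3 = 1.46914
Then apply Darcy's law:
k = Q / (A * i)
k = 0.0509 / (78.9 * 1.46914)
k = 0.0509 / 115.915
k = 0.000439 cm/s


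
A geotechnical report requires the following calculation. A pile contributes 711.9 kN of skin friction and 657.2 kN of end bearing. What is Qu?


Result: 1369.1 kN

Derivation:
Using Qu = Qf + Qb
Qu = 711.9 + 657.2
Qu = 1369.1 kN


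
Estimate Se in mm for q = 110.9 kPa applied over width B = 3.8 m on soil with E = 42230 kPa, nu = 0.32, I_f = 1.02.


Using Se = q * B * (1 - nu^2) * I_f / E
1 - nu^2 = 1 - 0.32^2 = 0.8976
Se = 110.9 * 3.8 * 0.8976 * 1.02 / 42230
Se = 0.009136 m
Convert to mm: Se = 0.009136 * 1000 = 9.136 mm


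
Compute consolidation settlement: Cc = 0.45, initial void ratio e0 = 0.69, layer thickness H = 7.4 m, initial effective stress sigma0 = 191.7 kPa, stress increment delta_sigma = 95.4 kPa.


Using Sc = Cc * H / (1 + e0) * log10((sigma0 + delta_sigma) / sigma0)
Stress ratio = (191.7 + 95.4) / 191.7 = 1.49765
log10(1.49765) = 0.175411
Cc * H / (1 + e0) = 0.45 * 7.4 / (1 + 0.69) = 1.97041
Sc = 1.97041 * 0.175411
Sc = 0.3456 m


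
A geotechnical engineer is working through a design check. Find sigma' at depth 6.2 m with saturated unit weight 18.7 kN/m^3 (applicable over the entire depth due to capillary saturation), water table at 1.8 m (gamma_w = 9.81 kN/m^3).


Result: 72.78 kPa

Derivation:
Total stress = gamma_sat * depth
sigma = 18.7 * 6.2 = 115.94 kPa
Pore water pressure u = gamma_w * (depth - d_wt)
u = 9.81 * (6.2 - 1.8) = 43.164 kPa
Effective stress = sigma - u
sigma' = 115.94 - 43.164 = 72.78 kPa


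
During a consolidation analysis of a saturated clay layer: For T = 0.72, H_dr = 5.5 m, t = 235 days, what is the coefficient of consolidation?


Result: 0.09268 m^2/day

Derivation:
Using cv = T * H_dr^2 / t
H_dr^2 = 5.5^2 = 30.25
cv = 0.72 * 30.25 / 235
cv = 0.09268 m^2/day


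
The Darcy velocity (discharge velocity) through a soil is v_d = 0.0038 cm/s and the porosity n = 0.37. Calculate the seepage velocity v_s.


Using v_s = v_d / n
v_s = 0.0038 / 0.37
v_s = 0.01027 cm/s


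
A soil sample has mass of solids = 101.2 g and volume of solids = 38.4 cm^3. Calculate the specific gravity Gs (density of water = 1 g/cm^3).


Using Gs = m_s / (V_s * rho_w)
Since rho_w = 1 g/cm^3:
Gs = 101.2 / 38.4
Gs = 2.635


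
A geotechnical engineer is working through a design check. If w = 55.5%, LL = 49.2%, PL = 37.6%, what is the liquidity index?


First compute the plasticity index:
PI = LL - PL = 49.2 - 37.6 = 11.6
Then compute the liquidity index:
LI = (w - PL) / PI
LI = (55.5 - 37.6) / 11.6
LI = 1.543


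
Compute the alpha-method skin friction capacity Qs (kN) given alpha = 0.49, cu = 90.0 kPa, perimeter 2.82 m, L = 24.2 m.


Using Qs = alpha * cu * perimeter * L
Qs = 0.49 * 90.0 * 2.82 * 24.2
Qs = 3009.56 kN


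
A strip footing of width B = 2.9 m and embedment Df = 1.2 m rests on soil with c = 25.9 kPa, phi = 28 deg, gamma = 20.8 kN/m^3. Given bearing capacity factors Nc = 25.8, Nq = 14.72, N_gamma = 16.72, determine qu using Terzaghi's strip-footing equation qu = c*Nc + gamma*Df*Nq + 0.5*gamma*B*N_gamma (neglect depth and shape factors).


Compute qu = c*Nc + gamma*Df*Nq + 0.5*gamma*B*N_gamma
Term 1: 25.9 * 25.8 = 668.22
Term 2: 20.8 * 1.2 * 14.72 = 367.4112
Term 3: 0.5 * 20.8 * 2.9 * 16.72 = 504.2752
qu = 668.22 + 367.4112 + 504.2752
qu = 1539.91 kPa


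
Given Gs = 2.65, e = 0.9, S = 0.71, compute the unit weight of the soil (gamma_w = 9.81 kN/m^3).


Result: 16.982 kN/m^3

Derivation:
Using gamma = gamma_w * (Gs + S*e) / (1 + e)
Numerator: Gs + S*e = 2.65 + 0.71*0.9 = 3.289
Denominator: 1 + e = 1 + 0.9 = 1.9
gamma = 9.81 * 3.289 / 1.9
gamma = 16.982 kN/m^3


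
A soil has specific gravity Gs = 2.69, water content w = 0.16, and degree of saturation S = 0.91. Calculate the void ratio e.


Using the relation e = Gs * w / S
e = 2.69 * 0.16 / 0.91
e = 0.473


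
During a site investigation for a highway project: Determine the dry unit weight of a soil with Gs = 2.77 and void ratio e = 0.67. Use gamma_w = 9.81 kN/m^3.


Using gamma_d = Gs * gamma_w / (1 + e)
gamma_d = 2.77 * 9.81 / (1 + 0.67)
gamma_d = 2.77 * 9.81 / 1.67
gamma_d = 16.272 kN/m^3


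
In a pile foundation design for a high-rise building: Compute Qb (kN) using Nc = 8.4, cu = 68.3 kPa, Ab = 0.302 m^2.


Using Qb = Nc * cu * Ab
Qb = 8.4 * 68.3 * 0.302
Qb = 173.26 kN


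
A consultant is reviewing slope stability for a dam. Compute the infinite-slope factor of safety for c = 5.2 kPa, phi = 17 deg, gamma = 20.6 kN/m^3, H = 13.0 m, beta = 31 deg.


Using Fs = c / (gamma*H*sin(beta)*cos(beta)) + tan(phi)/tan(beta)
Cohesion contribution = 5.2 / (20.6*13.0*sin(31)*cos(31))
Cohesion contribution = 0.0439833
Friction contribution = tan(17)/tan(31) = 0.508821
Fs = 0.0439833 + 0.508821
Fs = 0.553


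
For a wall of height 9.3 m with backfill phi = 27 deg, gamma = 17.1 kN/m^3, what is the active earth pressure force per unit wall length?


Compute active earth pressure coefficient:
Ka = tan^2(45 - phi/2) = tan^2(31.5) = 0.375525
Compute active force:
Pa = 0.5 * Ka * gamma * H^2
Pa = 0.5 * 0.375525 * 17.1 * 9.3^2
Pa = 277.7 kN/m


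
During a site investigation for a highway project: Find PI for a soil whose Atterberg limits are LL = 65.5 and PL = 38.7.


Using PI = LL - PL
PI = 65.5 - 38.7
PI = 26.8


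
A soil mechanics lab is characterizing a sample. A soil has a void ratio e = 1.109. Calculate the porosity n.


Result: 0.5258

Derivation:
Using the relation n = e / (1 + e)
n = 1.109 / (1 + 1.109)
n = 1.109 / 2.109
n = 0.5258


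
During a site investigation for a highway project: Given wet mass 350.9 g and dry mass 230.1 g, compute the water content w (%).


Using w = (m_wet - m_dry) / m_dry * 100
m_wet - m_dry = 350.9 - 230.1 = 120.8 g
w = 120.8 / 230.1 * 100
w = 52.5 %


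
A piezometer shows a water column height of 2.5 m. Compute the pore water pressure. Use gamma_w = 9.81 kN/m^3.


Using u = gamma_w * h_w
u = 9.81 * 2.5
u = 24.53 kPa


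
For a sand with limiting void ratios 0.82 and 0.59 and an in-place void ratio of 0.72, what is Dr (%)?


Using Dr = (e_max - e) / (e_max - e_min) * 100
e_max - e = 0.82 - 0.72 = 0.1
e_max - e_min = 0.82 - 0.59 = 0.23
Dr = 0.1 / 0.23 * 100
Dr = 43.48 %


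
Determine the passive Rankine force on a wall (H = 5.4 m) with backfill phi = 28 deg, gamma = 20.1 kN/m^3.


Compute passive earth pressure coefficient:
Kp = tan^2(45 + phi/2) = tan^2(59.0) = 2.769826
Compute passive force:
Pp = 0.5 * Kp * gamma * H^2
Pp = 0.5 * 2.769826 * 20.1 * 5.4^2
Pp = 811.72 kN/m


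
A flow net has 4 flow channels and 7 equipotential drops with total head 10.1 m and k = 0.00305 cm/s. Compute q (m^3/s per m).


Result: 0.000176 m^3/s per m

Derivation:
Convert k to m/s for unit consistency with H:
k = 0.00305 cm/s = 0.00305 / 100 m/s = 3.05e-05 m/s
Using q = k * H * Nf / Nd
Nf / Nd = 4 / 7 = 0.5714
q = 3.05e-05 * 10.1 * 0.5714
q = 0.000176 m^3/s per m


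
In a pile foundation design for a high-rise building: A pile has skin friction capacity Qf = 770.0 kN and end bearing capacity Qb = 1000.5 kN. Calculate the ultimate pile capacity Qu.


Using Qu = Qf + Qb
Qu = 770.0 + 1000.5
Qu = 1770.5 kN


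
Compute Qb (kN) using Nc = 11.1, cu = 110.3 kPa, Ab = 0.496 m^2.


Result: 607.27 kN

Derivation:
Using Qb = Nc * cu * Ab
Qb = 11.1 * 110.3 * 0.496
Qb = 607.27 kN


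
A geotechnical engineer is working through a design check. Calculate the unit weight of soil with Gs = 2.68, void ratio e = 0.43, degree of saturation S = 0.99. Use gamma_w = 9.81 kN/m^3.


Result: 21.306 kN/m^3

Derivation:
Using gamma = gamma_w * (Gs + S*e) / (1 + e)
Numerator: Gs + S*e = 2.68 + 0.99*0.43 = 3.1057
Denominator: 1 + e = 1 + 0.43 = 1.43
gamma = 9.81 * 3.1057 / 1.43
gamma = 21.306 kN/m^3


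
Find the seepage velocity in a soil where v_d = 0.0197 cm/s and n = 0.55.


Result: 0.03582 cm/s

Derivation:
Using v_s = v_d / n
v_s = 0.0197 / 0.55
v_s = 0.03582 cm/s


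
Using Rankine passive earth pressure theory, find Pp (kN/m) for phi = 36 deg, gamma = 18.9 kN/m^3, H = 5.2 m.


Result: 984.25 kN/m

Derivation:
Compute passive earth pressure coefficient:
Kp = tan^2(45 + phi/2) = tan^2(63.0) = 3.85184
Compute passive force:
Pp = 0.5 * Kp * gamma * H^2
Pp = 0.5 * 3.85184 * 18.9 * 5.2^2
Pp = 984.25 kN/m


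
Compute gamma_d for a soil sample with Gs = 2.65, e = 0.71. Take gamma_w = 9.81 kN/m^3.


Result: 15.203 kN/m^3

Derivation:
Using gamma_d = Gs * gamma_w / (1 + e)
gamma_d = 2.65 * 9.81 / (1 + 0.71)
gamma_d = 2.65 * 9.81 / 1.71
gamma_d = 15.203 kN/m^3


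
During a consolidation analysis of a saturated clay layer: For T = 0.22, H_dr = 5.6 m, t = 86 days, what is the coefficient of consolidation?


Using cv = T * H_dr^2 / t
H_dr^2 = 5.6^2 = 31.36
cv = 0.22 * 31.36 / 86
cv = 0.08022 m^2/day


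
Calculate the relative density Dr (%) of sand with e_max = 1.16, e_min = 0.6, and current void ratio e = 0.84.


Using Dr = (e_max - e) / (e_max - e_min) * 100
e_max - e = 1.16 - 0.84 = 0.32
e_max - e_min = 1.16 - 0.6 = 0.56
Dr = 0.32 / 0.56 * 100
Dr = 57.14 %


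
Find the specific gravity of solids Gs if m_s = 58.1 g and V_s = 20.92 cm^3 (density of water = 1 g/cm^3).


Using Gs = m_s / (V_s * rho_w)
Since rho_w = 1 g/cm^3:
Gs = 58.1 / 20.92
Gs = 2.777


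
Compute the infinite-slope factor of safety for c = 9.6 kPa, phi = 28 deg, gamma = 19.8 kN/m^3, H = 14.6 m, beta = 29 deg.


Using Fs = c / (gamma*H*sin(beta)*cos(beta)) + tan(phi)/tan(beta)
Cohesion contribution = 9.6 / (19.8*14.6*sin(29)*cos(29))
Cohesion contribution = 0.0783182
Friction contribution = tan(28)/tan(29) = 0.959229
Fs = 0.0783182 + 0.959229
Fs = 1.038


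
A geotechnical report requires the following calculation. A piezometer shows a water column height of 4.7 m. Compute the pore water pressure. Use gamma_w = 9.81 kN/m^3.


Result: 46.11 kPa

Derivation:
Using u = gamma_w * h_w
u = 9.81 * 4.7
u = 46.11 kPa


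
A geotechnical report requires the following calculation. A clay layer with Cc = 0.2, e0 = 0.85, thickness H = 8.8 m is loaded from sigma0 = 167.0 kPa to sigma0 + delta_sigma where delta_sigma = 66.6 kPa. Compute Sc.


Result: 0.1387 m

Derivation:
Using Sc = Cc * H / (1 + e0) * log10((sigma0 + delta_sigma) / sigma0)
Stress ratio = (167.0 + 66.6) / 167.0 = 1.3988
log10(1.3988) = 0.145756
Cc * H / (1 + e0) = 0.2 * 8.8 / (1 + 0.85) = 0.951351
Sc = 0.951351 * 0.145756
Sc = 0.1387 m


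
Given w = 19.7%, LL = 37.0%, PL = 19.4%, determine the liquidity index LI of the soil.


First compute the plasticity index:
PI = LL - PL = 37.0 - 19.4 = 17.6
Then compute the liquidity index:
LI = (w - PL) / PI
LI = (19.7 - 19.4) / 17.6
LI = 0.017


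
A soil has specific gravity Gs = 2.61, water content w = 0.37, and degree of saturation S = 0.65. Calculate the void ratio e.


Using the relation e = Gs * w / S
e = 2.61 * 0.37 / 0.65
e = 1.4857


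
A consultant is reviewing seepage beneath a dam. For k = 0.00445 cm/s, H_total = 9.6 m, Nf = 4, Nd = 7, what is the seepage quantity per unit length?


Convert k to m/s for unit consistency with H:
k = 0.00445 cm/s = 0.00445 / 100 m/s = 4.45e-05 m/s
Using q = k * H * Nf / Nd
Nf / Nd = 4 / 7 = 0.5714
q = 4.45e-05 * 9.6 * 0.5714
q = 0.0002441 m^3/s per m


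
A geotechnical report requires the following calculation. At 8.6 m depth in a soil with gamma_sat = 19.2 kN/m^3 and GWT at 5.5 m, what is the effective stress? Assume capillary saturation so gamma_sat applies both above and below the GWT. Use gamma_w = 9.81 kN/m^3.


Total stress = gamma_sat * depth
sigma = 19.2 * 8.6 = 165.12 kPa
Pore water pressure u = gamma_w * (depth - d_wt)
u = 9.81 * (8.6 - 5.5) = 30.411 kPa
Effective stress = sigma - u
sigma' = 165.12 - 30.411 = 134.71 kPa


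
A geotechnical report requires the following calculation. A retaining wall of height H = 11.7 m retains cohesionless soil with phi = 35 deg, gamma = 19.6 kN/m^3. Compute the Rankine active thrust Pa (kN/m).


Result: 363.54 kN/m

Derivation:
Compute active earth pressure coefficient:
Ka = tan^2(45 - phi/2) = tan^2(27.5) = 0.27099
Compute active force:
Pa = 0.5 * Ka * gamma * H^2
Pa = 0.5 * 0.27099 * 19.6 * 11.7^2
Pa = 363.54 kN/m


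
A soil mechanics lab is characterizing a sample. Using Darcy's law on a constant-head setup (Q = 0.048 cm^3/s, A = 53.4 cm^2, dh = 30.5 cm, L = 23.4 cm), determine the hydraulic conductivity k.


Result: 0.00069 cm/s

Derivation:
Compute hydraulic gradient:
i = dh / L = 30.5 / 23.4 = 1.30342
Then apply Darcy's law:
k = Q / (A * i)
k = 0.048 / (53.4 * 1.30342)
k = 0.048 / 69.6026
k = 0.00069 cm/s


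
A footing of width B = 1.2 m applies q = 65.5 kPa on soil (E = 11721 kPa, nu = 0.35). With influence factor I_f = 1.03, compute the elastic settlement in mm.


Result: 6.061 mm

Derivation:
Using Se = q * B * (1 - nu^2) * I_f / E
1 - nu^2 = 1 - 0.35^2 = 0.8775
Se = 65.5 * 1.2 * 0.8775 * 1.03 / 11721
Se = 0.006061 m
Convert to mm: Se = 0.006061 * 1000 = 6.061 mm


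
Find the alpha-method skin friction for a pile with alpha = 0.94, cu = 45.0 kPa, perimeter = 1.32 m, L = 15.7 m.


Using Qs = alpha * cu * perimeter * L
Qs = 0.94 * 45.0 * 1.32 * 15.7
Qs = 876.63 kN


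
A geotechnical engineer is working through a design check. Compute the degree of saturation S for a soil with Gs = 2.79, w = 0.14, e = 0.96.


Using S = Gs * w / e
S = 2.79 * 0.14 / 0.96
S = 0.4069


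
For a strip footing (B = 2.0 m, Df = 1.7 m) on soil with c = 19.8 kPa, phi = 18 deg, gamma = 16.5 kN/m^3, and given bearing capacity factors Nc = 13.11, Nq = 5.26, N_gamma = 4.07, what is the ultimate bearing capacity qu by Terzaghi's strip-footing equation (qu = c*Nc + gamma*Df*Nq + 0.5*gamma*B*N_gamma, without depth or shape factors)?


Result: 474.28 kPa

Derivation:
Compute qu = c*Nc + gamma*Df*Nq + 0.5*gamma*B*N_gamma
Term 1: 19.8 * 13.11 = 259.578
Term 2: 16.5 * 1.7 * 5.26 = 147.543
Term 3: 0.5 * 16.5 * 2.0 * 4.07 = 67.155
qu = 259.578 + 147.543 + 67.155
qu = 474.28 kPa


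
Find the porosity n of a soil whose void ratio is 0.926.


Result: 0.4808

Derivation:
Using the relation n = e / (1 + e)
n = 0.926 / (1 + 0.926)
n = 0.926 / 1.926
n = 0.4808


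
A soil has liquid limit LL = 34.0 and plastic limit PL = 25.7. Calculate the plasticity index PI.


Using PI = LL - PL
PI = 34.0 - 25.7
PI = 8.3


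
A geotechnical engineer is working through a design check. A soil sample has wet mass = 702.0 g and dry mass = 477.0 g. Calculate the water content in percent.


Using w = (m_wet - m_dry) / m_dry * 100
m_wet - m_dry = 702.0 - 477.0 = 225.0 g
w = 225.0 / 477.0 * 100
w = 47.17 %


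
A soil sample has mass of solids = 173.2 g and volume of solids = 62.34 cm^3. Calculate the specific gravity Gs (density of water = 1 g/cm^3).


Using Gs = m_s / (V_s * rho_w)
Since rho_w = 1 g/cm^3:
Gs = 173.2 / 62.34
Gs = 2.778


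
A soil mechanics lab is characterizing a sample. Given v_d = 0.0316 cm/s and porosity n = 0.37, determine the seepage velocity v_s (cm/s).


Using v_s = v_d / n
v_s = 0.0316 / 0.37
v_s = 0.08541 cm/s


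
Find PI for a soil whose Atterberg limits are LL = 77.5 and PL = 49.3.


Using PI = LL - PL
PI = 77.5 - 49.3
PI = 28.2


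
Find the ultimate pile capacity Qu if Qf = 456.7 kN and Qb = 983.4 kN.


Using Qu = Qf + Qb
Qu = 456.7 + 983.4
Qu = 1440.1 kN


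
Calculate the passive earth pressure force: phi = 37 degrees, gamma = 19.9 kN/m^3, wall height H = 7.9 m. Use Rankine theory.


Result: 2498.07 kN/m

Derivation:
Compute passive earth pressure coefficient:
Kp = tan^2(45 + phi/2) = tan^2(63.5) = 4.022791
Compute passive force:
Pp = 0.5 * Kp * gamma * H^2
Pp = 0.5 * 4.022791 * 19.9 * 7.9^2
Pp = 2498.07 kN/m


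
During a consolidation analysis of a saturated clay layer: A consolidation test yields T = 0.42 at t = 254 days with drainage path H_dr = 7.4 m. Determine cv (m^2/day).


Using cv = T * H_dr^2 / t
H_dr^2 = 7.4^2 = 54.76
cv = 0.42 * 54.76 / 254
cv = 0.09055 m^2/day


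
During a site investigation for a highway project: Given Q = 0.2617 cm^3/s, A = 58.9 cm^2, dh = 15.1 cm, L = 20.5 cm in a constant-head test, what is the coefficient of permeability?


Compute hydraulic gradient:
i = dh / L = 15.1 / 20.5 = 0.736585
Then apply Darcy's law:
k = Q / (A * i)
k = 0.2617 / (58.9 * 0.736585)
k = 0.2617 / 43.3849
k = 0.006032 cm/s


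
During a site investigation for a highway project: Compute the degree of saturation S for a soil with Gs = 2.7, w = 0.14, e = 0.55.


Result: 0.6873

Derivation:
Using S = Gs * w / e
S = 2.7 * 0.14 / 0.55
S = 0.6873


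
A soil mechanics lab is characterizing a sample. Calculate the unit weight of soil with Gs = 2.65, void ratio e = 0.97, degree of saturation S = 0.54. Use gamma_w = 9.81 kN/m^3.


Using gamma = gamma_w * (Gs + S*e) / (1 + e)
Numerator: Gs + S*e = 2.65 + 0.54*0.97 = 3.1738
Denominator: 1 + e = 1 + 0.97 = 1.97
gamma = 9.81 * 3.1738 / 1.97
gamma = 15.805 kN/m^3
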